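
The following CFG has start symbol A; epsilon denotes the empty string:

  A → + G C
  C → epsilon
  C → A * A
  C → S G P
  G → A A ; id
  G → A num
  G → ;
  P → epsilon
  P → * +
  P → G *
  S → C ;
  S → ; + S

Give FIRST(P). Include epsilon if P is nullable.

P → epsilon contributes epsilon.
P → * + contributes {*}.
From P → G *: add FIRST(G) = { +, ; }.
Union: FIRST(P) = { *, +, ;, epsilon }.

{ *, +, ;, epsilon }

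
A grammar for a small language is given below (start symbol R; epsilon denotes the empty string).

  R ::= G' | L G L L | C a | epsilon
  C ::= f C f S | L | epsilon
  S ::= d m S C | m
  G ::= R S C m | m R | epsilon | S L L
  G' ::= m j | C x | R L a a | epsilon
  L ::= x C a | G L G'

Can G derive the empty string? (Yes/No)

Yes

G has an epsilon-production, so G ⇒ epsilon.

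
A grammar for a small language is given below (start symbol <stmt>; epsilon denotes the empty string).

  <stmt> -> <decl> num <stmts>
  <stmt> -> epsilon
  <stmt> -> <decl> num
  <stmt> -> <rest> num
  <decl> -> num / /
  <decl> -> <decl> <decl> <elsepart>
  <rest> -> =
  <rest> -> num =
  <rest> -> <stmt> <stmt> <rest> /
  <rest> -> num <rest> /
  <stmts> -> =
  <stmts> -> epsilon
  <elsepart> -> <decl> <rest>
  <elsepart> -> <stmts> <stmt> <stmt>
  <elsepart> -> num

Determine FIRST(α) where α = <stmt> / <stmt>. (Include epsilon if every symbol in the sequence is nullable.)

Add FIRST(<stmt>)\{epsilon} = { =, num }; <stmt> is nullable, continue.
/ is a terminal; add {/} and stop.

{ /, =, num }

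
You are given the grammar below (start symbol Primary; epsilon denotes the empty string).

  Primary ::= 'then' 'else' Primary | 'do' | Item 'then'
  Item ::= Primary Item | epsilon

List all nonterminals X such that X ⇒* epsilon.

{ Item }

Directly nullable (have an epsilon-production): Item.
No other nonterminal has a production whose RHS symbols are all nullable.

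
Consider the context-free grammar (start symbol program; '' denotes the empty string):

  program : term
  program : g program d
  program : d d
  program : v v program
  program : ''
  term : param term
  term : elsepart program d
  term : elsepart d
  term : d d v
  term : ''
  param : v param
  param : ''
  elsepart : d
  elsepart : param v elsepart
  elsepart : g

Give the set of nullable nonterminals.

Directly nullable (have an ''-production): program, term, param.
No other nonterminal has a production whose RHS symbols are all nullable.

{ param, program, term }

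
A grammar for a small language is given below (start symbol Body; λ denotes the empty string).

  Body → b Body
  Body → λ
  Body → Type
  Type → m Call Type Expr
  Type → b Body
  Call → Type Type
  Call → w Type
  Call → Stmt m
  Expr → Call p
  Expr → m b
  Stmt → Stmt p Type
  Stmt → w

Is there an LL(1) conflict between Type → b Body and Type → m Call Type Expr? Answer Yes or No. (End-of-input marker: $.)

No

FIRST(b Body) = { b } and FIRST(m Call Type Expr) = { m }.
The FIRST sets are disjoint and neither alternative is nullable — no conflict.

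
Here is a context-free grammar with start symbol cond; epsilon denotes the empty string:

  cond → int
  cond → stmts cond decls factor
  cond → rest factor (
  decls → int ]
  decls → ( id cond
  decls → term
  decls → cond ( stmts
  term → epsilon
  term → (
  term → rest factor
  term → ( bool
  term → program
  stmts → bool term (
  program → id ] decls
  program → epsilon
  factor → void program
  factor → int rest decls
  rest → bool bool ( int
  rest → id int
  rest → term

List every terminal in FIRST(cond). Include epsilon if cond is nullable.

{ (, bool, id, int, void }

cond → int contributes {int}.
From cond → stmts cond decls factor: add FIRST(stmts) = { bool }.
From cond → rest factor (: rest nullable, take FIRST(rest) ∪ FIRST(factor) = { (, bool, id, int, void }.
Union: FIRST(cond) = { (, bool, id, int, void }.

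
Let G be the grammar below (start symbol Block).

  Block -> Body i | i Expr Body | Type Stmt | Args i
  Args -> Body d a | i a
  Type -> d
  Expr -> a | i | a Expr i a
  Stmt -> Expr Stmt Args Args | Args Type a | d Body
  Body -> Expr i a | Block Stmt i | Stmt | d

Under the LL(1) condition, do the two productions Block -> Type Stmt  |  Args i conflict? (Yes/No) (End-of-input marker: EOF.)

Yes

FIRST(Type Stmt) = { d } and FIRST(Args i) = { a, d, i }.
Both contain d, so the two alternatives are not disjoint — LL(1) conflict.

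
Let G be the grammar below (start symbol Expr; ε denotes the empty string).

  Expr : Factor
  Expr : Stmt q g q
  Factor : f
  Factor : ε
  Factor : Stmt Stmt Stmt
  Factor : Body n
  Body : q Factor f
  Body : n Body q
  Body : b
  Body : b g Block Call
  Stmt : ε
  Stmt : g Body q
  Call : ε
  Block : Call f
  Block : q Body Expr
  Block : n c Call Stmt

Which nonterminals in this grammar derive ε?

{ Call, Expr, Factor, Stmt }

Directly nullable (have an ε-production): Factor, Stmt, Call.
Expr : Factor with every symbol nullable, so Expr is nullable.
No other nonterminal has a production whose RHS symbols are all nullable.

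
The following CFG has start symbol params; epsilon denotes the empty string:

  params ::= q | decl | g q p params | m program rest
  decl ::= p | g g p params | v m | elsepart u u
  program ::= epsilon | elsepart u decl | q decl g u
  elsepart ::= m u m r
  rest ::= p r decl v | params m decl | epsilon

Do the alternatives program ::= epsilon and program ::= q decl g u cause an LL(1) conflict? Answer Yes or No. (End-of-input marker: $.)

FIRST(epsilon) = { epsilon } and FIRST(q decl g u) = { q }.
The first alternative is nullable and FOLLOW(program) = { $, g, m, p, q, v } shares q with FIRST of the second — conflict.

Yes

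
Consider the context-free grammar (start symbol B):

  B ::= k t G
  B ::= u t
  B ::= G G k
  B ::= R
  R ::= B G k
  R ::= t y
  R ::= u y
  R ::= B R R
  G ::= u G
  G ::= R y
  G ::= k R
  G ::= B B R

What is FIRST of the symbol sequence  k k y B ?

{ k }

k is a terminal; add {k} and stop.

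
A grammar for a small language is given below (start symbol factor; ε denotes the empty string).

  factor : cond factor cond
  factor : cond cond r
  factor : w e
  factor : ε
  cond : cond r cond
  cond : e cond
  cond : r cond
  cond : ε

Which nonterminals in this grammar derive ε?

Directly nullable (have an ε-production): factor, cond.

{ cond, factor }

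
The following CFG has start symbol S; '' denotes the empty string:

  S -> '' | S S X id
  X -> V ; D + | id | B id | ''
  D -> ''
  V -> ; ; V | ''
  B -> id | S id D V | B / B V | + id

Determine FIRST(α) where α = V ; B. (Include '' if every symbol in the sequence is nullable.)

{ ; }

Add FIRST(V)\{''} = { ; }; V is nullable, continue.
; is a terminal; add {;} and stop.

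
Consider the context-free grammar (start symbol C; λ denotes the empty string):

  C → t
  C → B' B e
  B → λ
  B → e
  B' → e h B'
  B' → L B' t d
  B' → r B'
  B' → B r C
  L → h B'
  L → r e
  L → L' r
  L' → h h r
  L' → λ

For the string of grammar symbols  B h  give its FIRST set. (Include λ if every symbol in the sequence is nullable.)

{ e, h }

Add FIRST(B)\{λ} = { e }; B is nullable, continue.
h is a terminal; add {h} and stop.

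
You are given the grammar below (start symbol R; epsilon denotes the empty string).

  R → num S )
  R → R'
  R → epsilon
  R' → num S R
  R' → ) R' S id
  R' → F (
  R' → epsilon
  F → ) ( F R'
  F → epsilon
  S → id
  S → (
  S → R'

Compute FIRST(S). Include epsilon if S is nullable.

{ (, ), id, num, epsilon }

S → id contributes {id}.
S → ( contributes {(}.
From S → R': add FIRST(R') = { (, ), num, epsilon } (including epsilon since R' is nullable).
Union: FIRST(S) = { (, ), id, num, epsilon }.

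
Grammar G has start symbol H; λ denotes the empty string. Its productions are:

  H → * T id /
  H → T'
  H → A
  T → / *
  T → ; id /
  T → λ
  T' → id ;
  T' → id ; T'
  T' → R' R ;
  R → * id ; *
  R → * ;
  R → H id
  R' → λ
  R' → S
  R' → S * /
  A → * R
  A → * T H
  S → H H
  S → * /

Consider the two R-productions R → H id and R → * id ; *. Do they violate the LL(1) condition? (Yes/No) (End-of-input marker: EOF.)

Yes

FIRST(H id) = { *, id } and FIRST(* id ; *) = { * }.
Both contain *, so the two alternatives are not disjoint — LL(1) conflict.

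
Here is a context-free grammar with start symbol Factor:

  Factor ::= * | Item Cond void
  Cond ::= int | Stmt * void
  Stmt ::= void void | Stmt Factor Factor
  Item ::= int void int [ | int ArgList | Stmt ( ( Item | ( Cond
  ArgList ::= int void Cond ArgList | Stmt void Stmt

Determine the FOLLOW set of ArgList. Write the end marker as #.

In Item ::= int ArgList: ArgList is at the end, add FOLLOW(Item) = { int, void }.
In ArgList ::= int void Cond ArgList: ArgList is at the end, add FOLLOW(ArgList) = { int, void }.
Union: FOLLOW(ArgList) = { int, void }.

{ int, void }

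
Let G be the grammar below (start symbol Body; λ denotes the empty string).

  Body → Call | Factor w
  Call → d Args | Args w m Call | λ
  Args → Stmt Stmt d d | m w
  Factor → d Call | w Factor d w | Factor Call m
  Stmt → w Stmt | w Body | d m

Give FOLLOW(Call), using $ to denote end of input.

In Body → Call: Call is at the end, add FOLLOW(Body) = { $, d, w }.
In Call → Args w m Call: Call is at the end, add FOLLOW(Call) = { $, d, m, w }.
In Factor → d Call: Call is at the end, add FOLLOW(Factor) = { d, m, w }.
In Factor → Factor Call m: add FIRST(m) = { m }.
Union: FOLLOW(Call) = { $, d, m, w }.

{ $, d, m, w }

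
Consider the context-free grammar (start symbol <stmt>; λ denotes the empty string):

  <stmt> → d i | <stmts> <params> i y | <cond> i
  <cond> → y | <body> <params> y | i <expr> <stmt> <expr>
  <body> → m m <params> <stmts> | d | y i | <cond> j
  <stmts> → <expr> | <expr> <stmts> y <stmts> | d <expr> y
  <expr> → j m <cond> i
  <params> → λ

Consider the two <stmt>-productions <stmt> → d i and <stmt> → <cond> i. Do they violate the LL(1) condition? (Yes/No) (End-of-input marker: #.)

FIRST(d i) = { d } and FIRST(<cond> i) = { d, i, m, y }.
Both contain d, so the two alternatives are not disjoint — LL(1) conflict.

Yes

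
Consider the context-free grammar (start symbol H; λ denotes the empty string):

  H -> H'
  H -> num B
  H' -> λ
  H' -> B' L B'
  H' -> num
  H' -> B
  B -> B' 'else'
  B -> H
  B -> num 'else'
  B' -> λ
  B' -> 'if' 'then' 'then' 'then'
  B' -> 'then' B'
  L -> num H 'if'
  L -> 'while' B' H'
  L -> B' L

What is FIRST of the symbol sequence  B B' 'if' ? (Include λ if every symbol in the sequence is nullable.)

Add FIRST(B)\{λ} = { 'else', 'if', 'then', 'while', num }; B is nullable, continue.
Add FIRST(B')\{λ} = { 'if', 'then' }; B' is nullable, continue.
'if' is a terminal; add {'if'} and stop.

{ 'else', 'if', 'then', 'while', num }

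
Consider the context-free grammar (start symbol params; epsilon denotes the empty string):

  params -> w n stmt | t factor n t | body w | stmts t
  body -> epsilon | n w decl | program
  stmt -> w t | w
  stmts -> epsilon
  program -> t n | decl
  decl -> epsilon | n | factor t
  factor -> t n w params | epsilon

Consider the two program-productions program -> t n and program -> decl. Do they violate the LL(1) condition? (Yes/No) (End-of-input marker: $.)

Yes

FIRST(t n) = { t } and FIRST(decl) = { n, t, epsilon }.
Both contain t, so the two alternatives are not disjoint — LL(1) conflict.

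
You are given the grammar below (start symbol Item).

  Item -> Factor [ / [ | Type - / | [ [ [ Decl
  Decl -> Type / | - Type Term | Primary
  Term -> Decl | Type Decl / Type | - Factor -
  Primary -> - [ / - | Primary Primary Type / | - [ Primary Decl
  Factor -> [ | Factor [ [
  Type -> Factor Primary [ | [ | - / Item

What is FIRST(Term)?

From Term -> Decl: add FIRST(Decl) = { -, [ }.
From Term -> Type Decl / Type: add FIRST(Type) = { -, [ }.
Term -> - Factor - contributes {-}.
Union: FIRST(Term) = { -, [ }.

{ -, [ }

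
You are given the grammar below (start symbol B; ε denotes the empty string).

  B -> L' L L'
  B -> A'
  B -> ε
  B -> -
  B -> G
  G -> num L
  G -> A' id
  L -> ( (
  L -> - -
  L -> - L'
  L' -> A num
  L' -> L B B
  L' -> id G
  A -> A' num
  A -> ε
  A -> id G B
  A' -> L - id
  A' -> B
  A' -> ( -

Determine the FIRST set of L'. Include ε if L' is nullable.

From L' -> A num: A nullable, take FIRST(A) ∪ {num} = { (, -, id, num }.
From L' -> L B B: add FIRST(L) = { (, - }.
L' -> id G contributes {id}.
Union: FIRST(L') = { (, -, id, num }.

{ (, -, id, num }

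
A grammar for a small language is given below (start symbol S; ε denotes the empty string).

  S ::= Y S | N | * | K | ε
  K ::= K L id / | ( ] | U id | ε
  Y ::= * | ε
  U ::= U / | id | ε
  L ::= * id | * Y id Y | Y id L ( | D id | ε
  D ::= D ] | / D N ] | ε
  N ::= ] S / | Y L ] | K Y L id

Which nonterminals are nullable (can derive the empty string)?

Directly nullable (have an ε-production): S, K, Y, U, L, D.
No other nonterminal has a production whose RHS symbols are all nullable.

{ D, K, L, S, U, Y }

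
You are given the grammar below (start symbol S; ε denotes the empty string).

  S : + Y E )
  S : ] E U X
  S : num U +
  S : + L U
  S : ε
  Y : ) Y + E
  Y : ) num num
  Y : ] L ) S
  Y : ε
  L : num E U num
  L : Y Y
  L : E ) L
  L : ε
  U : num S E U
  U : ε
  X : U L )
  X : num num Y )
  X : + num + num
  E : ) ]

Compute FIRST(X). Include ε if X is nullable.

From X : U L ): U, L nullable, take FIRST(U) ∪ FIRST(L) ∪ {)} = { ), ], num }.
X : num num Y ) contributes {num}.
X : + num + num contributes {+}.
Union: FIRST(X) = { ), +, ], num }.

{ ), +, ], num }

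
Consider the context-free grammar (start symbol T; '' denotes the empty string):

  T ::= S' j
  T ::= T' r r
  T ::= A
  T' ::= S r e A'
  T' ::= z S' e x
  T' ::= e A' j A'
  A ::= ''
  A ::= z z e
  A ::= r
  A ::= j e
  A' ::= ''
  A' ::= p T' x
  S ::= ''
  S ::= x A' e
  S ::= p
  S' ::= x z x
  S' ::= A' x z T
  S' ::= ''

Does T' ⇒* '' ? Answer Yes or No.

Nullable nonterminals: A, A', S, S', T.
No production of T' has an RHS whose symbols are all nullable, so T' is not nullable.

No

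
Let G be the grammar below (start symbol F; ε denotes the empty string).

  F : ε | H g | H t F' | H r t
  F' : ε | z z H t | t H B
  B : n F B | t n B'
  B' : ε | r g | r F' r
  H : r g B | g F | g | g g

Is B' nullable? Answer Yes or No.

Yes

B' has an ε-production, so B' ⇒ ε.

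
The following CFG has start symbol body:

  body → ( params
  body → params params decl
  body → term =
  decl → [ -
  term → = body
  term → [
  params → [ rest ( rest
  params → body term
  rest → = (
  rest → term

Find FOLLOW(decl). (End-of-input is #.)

In body → params params decl: decl is at the end, add FOLLOW(body) = { #, (, =, [ }.
Union: FOLLOW(decl) = { #, (, =, [ }.

{ #, (, =, [ }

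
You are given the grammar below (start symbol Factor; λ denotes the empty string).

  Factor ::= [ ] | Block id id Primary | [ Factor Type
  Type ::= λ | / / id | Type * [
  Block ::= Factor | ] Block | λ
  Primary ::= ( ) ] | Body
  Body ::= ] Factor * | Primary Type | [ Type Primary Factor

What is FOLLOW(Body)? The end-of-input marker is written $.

In Primary ::= Body: Body is at the end, add FOLLOW(Primary) = { $, *, /, [, ], id }.
Union: FOLLOW(Body) = { $, *, /, [, ], id }.

{ $, *, /, [, ], id }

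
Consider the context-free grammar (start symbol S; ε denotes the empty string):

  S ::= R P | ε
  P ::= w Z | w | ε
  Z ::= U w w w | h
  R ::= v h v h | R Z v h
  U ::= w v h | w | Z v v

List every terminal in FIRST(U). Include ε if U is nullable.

U ::= w v h contributes {w}.
U ::= w contributes {w}.
From U ::= Z v v: add FIRST(Z) = { h, w }.
Union: FIRST(U) = { h, w }.

{ h, w }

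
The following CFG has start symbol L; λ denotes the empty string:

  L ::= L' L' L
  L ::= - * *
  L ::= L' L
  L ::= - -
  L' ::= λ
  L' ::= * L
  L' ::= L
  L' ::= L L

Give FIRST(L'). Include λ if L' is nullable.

L' ::= λ contributes λ.
L' ::= * L contributes {*}.
From L' ::= L: add FIRST(L) = { *, - }.
From L' ::= L L: add FIRST(L) = { *, - }.
Union: FIRST(L') = { *, -, λ }.

{ *, -, λ }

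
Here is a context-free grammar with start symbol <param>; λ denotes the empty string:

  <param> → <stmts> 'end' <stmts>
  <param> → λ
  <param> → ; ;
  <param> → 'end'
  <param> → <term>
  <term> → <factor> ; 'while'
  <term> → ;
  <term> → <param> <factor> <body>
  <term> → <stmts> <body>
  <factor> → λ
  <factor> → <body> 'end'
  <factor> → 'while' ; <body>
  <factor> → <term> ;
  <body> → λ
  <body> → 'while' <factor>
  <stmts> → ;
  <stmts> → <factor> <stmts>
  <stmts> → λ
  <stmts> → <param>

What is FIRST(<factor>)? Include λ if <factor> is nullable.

<factor> → λ contributes λ.
From <factor> → <body> 'end': <body> nullable, take FIRST(<body>) ∪ {'end'} = { 'end', 'while' }.
<factor> → 'while' ; <body> contributes {'while'}.
From <factor> → <term> ;: <term> nullable, take FIRST(<term>) ∪ {;} = { 'end', 'while', ; }.
Union: FIRST(<factor>) = { 'end', 'while', ;, λ }.

{ 'end', 'while', ;, λ }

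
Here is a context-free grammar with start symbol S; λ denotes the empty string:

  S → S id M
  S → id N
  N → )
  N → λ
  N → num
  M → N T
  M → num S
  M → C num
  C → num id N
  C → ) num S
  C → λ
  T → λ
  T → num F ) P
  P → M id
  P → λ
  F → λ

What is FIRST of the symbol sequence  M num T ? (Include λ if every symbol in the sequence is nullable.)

Add FIRST(M)\{λ} = { ), num }; M is nullable, continue.
num is a terminal; add {num} and stop.

{ ), num }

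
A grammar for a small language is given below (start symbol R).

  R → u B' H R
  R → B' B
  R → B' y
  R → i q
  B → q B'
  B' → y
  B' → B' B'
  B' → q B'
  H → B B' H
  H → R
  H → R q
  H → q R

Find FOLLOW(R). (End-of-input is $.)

{ $, i, q, u, y }

R is the start symbol, so $ ∈ FOLLOW(R).
In R → u B' H R: R is at the end, add FOLLOW(R) = { $, i, q, u, y }.
In H → R: R is at the end, add FOLLOW(H) = { i, q, u, y }.
In H → R q: add FIRST(q) = { q }.
In H → q R: R is at the end, add FOLLOW(H) = { i, q, u, y }.
Union: FOLLOW(R) = { $, i, q, u, y }.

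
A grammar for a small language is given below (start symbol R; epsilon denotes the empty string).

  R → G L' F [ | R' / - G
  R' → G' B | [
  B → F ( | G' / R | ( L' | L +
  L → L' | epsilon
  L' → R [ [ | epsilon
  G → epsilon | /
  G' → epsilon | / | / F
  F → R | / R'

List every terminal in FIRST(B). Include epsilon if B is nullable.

{ (, +, /, [ }

From B → F (: add FIRST(F) = { (, +, /, [ }.
From B → G' / R: G' nullable, take FIRST(G') ∪ {/} = { / }.
B → ( L' contributes {(}.
From B → L +: L nullable, take FIRST(L) ∪ {+} = { (, +, /, [ }.
Union: FIRST(B) = { (, +, /, [ }.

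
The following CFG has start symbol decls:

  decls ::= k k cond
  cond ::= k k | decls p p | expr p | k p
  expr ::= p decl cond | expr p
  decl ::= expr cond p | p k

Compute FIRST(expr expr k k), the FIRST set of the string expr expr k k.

{ p }

Add FIRST(expr) = { p }; expr is not nullable, stop.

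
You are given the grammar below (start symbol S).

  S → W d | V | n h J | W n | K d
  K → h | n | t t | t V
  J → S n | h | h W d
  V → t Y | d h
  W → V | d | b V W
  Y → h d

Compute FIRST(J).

{ b, d, h, n, t }

From J → S n: add FIRST(S) = { b, d, h, n, t }.
J → h contributes {h}.
J → h W d contributes {h}.
Union: FIRST(J) = { b, d, h, n, t }.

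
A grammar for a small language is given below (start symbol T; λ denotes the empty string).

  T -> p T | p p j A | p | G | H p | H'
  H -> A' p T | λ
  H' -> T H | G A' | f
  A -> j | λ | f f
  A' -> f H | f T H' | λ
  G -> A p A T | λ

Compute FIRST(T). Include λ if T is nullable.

{ f, j, p, λ }

T -> p T contributes {p}.
T -> p p j A contributes {p}.
T -> p contributes {p}.
From T -> G: add FIRST(G) = { f, j, p, λ } (including λ since G is nullable).
From T -> H p: H nullable, take FIRST(H) ∪ {p} = { f, p }.
From T -> H': add FIRST(H') = { f, j, p, λ } (including λ since H' is nullable).
Union: FIRST(T) = { f, j, p, λ }.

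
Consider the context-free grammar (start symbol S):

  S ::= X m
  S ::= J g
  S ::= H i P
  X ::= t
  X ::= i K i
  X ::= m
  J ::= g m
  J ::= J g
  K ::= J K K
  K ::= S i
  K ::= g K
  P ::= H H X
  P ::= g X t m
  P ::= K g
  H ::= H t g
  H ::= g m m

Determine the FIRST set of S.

{ g, i, m, t }

From S ::= X m: add FIRST(X) = { i, m, t }.
From S ::= J g: add FIRST(J) = { g }.
From S ::= H i P: add FIRST(H) = { g }.
Union: FIRST(S) = { g, i, m, t }.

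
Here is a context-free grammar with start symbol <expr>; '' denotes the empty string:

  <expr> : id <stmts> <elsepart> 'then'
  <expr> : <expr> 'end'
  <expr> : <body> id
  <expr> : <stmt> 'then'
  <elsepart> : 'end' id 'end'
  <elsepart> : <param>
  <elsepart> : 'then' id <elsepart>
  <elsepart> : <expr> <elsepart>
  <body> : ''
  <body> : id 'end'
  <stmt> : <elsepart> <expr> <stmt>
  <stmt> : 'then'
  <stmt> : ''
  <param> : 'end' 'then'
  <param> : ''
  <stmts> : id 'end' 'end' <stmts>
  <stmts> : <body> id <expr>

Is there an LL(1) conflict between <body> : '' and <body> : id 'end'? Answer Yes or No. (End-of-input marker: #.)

FIRST('') = { '' } and FIRST(id 'end') = { id }.
The first alternative is nullable and FOLLOW(<body>) = { id } shares id with FIRST of the second — conflict.

Yes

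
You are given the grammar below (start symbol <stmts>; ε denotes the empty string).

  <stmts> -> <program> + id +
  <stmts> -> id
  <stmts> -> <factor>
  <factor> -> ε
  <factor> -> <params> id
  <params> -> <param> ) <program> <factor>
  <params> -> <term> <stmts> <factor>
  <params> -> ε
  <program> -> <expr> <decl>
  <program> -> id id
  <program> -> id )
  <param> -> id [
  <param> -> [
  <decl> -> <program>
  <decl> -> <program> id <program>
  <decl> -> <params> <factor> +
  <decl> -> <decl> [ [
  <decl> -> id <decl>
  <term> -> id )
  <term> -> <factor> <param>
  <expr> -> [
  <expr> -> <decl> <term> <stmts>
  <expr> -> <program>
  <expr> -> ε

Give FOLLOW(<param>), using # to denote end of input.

In <params> -> <param> ) <program> <factor>: add FIRST() <program> <factor>) = { ) }.
In <term> -> <factor> <param>: <param> is at the end, add FOLLOW(<term>) = { +, [, id }.
Union: FOLLOW(<param>) = { ), +, [, id }.

{ ), +, [, id }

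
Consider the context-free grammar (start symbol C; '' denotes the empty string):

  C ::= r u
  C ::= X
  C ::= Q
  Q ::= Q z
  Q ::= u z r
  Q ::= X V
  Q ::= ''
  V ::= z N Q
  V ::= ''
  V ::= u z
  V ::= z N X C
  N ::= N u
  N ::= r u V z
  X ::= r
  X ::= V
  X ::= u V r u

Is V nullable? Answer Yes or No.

V has an ''-production, so V ⇒ ''.

Yes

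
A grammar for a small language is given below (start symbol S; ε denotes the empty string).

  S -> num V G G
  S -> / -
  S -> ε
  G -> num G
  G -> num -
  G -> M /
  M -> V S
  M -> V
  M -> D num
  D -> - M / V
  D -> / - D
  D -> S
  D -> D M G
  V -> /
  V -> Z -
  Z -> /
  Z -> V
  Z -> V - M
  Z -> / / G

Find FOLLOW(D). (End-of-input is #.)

In M -> D num: add FIRST(num) = { num }.
In D -> / - D: D is at the end, add FOLLOW(D) = { -, /, num }.
In D -> D M G: add FIRST(M G) = { -, /, num }.
Union: FOLLOW(D) = { -, /, num }.

{ -, /, num }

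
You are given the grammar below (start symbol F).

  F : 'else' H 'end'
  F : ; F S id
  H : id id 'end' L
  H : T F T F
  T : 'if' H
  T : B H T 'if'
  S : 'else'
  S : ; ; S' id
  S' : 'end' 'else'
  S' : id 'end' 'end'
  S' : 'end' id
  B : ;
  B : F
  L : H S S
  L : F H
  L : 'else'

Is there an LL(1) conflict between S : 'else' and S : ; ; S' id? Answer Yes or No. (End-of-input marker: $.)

No

FIRST('else') = { 'else' } and FIRST(; ; S' id) = { ; }.
The FIRST sets are disjoint and neither alternative is nullable — no conflict.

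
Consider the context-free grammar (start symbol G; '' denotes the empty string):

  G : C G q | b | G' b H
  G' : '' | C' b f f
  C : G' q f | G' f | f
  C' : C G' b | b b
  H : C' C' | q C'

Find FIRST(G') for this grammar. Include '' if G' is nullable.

{ b, f, q, '' }

G' : '' contributes ''.
From G' : C' b f f: add FIRST(C') = { b, f, q }.
Union: FIRST(G') = { b, f, q, '' }.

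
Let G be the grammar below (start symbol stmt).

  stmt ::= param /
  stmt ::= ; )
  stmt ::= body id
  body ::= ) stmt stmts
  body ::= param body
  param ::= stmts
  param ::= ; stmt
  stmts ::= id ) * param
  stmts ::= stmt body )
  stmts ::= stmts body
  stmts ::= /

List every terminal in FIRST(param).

{ ), /, ;, id }

From param ::= stmts: add FIRST(stmts) = { ), /, ;, id }.
param ::= ; stmt contributes {;}.
Union: FIRST(param) = { ), /, ;, id }.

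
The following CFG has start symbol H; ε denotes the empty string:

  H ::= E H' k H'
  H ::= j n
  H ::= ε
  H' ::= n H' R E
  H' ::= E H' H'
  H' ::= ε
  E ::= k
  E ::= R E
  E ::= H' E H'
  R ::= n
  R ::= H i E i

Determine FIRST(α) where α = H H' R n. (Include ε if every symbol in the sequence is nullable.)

Add FIRST(H)\{ε} = { i, j, k, n }; H is nullable, continue.
Add FIRST(H')\{ε} = { i, j, k, n }; H' is nullable, continue.
Add FIRST(R) = { i, j, k, n }; R is not nullable, stop.

{ i, j, k, n }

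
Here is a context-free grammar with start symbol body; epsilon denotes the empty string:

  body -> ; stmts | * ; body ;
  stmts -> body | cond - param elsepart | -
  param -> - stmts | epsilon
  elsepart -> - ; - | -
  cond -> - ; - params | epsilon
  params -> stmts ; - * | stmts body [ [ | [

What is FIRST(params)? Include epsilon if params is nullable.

From params -> stmts ; - *: add FIRST(stmts) = { *, -, ; }.
From params -> stmts body [ [: add FIRST(stmts) = { *, -, ; }.
params -> [ contributes {[}.
Union: FIRST(params) = { *, -, ;, [ }.

{ *, -, ;, [ }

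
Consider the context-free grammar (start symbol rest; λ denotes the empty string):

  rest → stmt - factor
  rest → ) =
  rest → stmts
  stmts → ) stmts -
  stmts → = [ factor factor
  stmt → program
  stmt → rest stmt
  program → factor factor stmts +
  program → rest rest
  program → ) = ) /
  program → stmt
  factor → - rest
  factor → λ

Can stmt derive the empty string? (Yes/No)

No

Nullable nonterminals: factor.
No production of stmt has an RHS whose symbols are all nullable, so stmt is not nullable.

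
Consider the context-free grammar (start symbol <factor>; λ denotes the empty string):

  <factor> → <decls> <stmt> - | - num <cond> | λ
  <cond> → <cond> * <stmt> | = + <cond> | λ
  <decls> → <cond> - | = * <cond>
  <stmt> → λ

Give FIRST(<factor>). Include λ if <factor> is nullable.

{ *, -, =, λ }

From <factor> → <decls> <stmt> -: add FIRST(<decls>) = { *, -, = }.
<factor> → - num <cond> contributes {-}.
<factor> → λ contributes λ.
Union: FIRST(<factor>) = { *, -, =, λ }.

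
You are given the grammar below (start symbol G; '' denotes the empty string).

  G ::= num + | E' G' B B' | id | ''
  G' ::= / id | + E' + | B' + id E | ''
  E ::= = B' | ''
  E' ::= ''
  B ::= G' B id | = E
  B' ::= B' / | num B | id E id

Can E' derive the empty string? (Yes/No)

Yes

E' has an ''-production, so E' ⇒ ''.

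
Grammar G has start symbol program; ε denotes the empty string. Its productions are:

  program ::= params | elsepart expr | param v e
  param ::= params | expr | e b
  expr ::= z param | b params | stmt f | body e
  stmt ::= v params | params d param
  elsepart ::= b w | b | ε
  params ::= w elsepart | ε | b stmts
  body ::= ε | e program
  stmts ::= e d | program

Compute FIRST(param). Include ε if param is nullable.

{ b, d, e, v, w, z, ε }

From param ::= params: add FIRST(params) = { b, w, ε } (including ε since params is nullable).
From param ::= expr: add FIRST(expr) = { b, d, e, v, w, z }.
param ::= e b contributes {e}.
Union: FIRST(param) = { b, d, e, v, w, z, ε }.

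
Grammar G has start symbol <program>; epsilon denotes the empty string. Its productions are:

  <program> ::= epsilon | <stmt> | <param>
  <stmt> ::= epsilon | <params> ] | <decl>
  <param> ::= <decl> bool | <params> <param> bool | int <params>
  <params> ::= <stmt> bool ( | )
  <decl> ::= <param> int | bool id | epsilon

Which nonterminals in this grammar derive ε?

{ <decl>, <program>, <stmt> }

Directly nullable (have an epsilon-production): <program>, <stmt>, <decl>.
No other nonterminal has a production whose RHS symbols are all nullable.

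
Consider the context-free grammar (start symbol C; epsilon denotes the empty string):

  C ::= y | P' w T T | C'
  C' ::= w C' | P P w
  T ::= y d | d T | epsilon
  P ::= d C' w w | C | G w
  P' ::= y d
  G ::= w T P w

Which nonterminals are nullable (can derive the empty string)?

{ T }

Directly nullable (have an epsilon-production): T.
No other nonterminal has a production whose RHS symbols are all nullable.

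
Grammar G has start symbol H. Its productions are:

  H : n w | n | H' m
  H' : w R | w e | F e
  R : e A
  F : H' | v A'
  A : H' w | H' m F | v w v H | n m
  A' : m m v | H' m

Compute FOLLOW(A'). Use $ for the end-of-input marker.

In F : v A': A' is at the end, add FOLLOW(F) = { e, m, w }.
Union: FOLLOW(A') = { e, m, w }.

{ e, m, w }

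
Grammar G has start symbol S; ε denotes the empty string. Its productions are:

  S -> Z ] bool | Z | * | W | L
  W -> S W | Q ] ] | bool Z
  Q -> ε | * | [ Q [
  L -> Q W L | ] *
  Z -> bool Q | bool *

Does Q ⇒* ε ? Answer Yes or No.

Q has an ε-production, so Q ⇒ ε.

Yes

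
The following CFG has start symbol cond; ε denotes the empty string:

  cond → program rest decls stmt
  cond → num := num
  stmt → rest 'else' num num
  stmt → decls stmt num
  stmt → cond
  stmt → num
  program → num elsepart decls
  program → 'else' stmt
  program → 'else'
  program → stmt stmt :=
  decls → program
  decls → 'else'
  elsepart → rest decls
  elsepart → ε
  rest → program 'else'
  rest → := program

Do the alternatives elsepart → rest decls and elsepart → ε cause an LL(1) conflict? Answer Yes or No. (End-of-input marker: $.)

Yes

FIRST(rest decls) = { 'else', :=, num } and FIRST(ε) = { ε }.
The second alternative is nullable and FOLLOW(elsepart) = { 'else', :=, num } shares 'else' with FIRST of the first — conflict.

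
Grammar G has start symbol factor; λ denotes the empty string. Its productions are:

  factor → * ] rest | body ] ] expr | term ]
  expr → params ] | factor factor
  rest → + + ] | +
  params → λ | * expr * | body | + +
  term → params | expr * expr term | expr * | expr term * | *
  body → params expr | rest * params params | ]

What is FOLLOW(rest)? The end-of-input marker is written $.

In factor → * ] rest: rest is at the end, add FOLLOW(factor) = { $, *, +, ] }.
In body → rest * params params: add FIRST(* params params) = { * }.
Union: FOLLOW(rest) = { $, *, +, ] }.

{ $, *, +, ] }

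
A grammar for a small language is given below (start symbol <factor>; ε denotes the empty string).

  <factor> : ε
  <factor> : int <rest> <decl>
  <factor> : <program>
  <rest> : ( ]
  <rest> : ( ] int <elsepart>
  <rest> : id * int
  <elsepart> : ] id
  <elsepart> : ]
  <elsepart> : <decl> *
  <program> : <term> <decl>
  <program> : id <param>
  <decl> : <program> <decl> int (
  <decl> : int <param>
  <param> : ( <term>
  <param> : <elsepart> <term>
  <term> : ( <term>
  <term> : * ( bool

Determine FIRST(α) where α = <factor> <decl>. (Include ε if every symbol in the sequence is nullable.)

Add FIRST(<factor>)\{ε} = { (, *, id, int }; <factor> is nullable, continue.
Add FIRST(<decl>) = { (, *, id, int }; <decl> is not nullable, stop.

{ (, *, id, int }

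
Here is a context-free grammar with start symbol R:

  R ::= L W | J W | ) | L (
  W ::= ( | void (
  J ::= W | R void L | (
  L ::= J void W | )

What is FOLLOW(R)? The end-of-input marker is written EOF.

{ EOF, void }

R is the start symbol, so EOF ∈ FOLLOW(R).
In J ::= R void L: add FIRST(void L) = { void }.
Union: FOLLOW(R) = { EOF, void }.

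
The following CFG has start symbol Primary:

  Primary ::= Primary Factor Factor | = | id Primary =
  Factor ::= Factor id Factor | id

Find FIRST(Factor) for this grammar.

From Factor ::= Factor id Factor: add FIRST(Factor) = { id }.
Factor ::= id contributes {id}.
Union: FIRST(Factor) = { id }.

{ id }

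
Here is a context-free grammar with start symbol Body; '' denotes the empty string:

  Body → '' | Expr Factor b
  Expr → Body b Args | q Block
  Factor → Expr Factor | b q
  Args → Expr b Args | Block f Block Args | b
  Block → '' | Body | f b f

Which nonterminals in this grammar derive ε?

{ Block, Body }

Directly nullable (have an ''-production): Body, Block.
No other nonterminal has a production whose RHS symbols are all nullable.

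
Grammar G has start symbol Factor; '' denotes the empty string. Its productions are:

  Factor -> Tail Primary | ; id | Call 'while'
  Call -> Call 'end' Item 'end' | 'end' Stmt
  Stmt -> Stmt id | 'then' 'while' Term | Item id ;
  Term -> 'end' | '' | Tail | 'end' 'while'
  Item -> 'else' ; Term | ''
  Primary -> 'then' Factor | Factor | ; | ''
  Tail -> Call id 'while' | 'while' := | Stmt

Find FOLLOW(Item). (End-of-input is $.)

In Call -> Call 'end' Item 'end': add FIRST('end') = { 'end' }.
In Stmt -> Item id ;: add FIRST(id ;) = { id }.
Union: FOLLOW(Item) = { 'end', id }.

{ 'end', id }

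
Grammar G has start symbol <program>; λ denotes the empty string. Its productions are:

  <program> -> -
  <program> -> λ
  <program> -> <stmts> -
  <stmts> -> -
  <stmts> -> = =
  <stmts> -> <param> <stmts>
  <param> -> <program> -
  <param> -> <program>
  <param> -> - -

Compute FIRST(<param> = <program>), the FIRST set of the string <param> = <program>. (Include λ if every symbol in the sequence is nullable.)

{ -, = }

Add FIRST(<param>)\{λ} = { -, = }; <param> is nullable, continue.
= is a terminal; add {=} and stop.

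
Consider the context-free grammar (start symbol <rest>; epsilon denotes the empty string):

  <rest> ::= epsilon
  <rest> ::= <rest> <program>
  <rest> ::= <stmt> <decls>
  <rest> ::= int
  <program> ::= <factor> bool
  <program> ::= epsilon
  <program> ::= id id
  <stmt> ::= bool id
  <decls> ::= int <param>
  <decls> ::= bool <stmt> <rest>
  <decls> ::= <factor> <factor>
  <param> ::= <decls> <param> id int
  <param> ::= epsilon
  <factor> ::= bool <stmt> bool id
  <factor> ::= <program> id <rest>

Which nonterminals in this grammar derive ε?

Directly nullable (have an epsilon-production): <rest>, <program>, <param>.
No other nonterminal has a production whose RHS symbols are all nullable.

{ <param>, <program>, <rest> }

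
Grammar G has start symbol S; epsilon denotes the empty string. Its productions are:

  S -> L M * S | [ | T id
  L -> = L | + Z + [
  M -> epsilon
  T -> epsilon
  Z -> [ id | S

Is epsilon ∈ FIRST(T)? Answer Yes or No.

Yes

T has an epsilon-production, so T ⇒ epsilon.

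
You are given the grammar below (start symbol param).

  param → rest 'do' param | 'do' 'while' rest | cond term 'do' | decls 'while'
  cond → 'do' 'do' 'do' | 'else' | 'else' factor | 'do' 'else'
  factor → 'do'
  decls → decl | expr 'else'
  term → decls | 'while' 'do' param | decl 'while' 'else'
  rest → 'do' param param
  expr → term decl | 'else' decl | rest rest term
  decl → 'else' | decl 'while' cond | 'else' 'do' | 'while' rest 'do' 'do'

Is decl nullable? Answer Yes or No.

No

No nonterminal in this grammar is nullable.
No production of decl has an RHS whose symbols are all nullable, so decl is not nullable.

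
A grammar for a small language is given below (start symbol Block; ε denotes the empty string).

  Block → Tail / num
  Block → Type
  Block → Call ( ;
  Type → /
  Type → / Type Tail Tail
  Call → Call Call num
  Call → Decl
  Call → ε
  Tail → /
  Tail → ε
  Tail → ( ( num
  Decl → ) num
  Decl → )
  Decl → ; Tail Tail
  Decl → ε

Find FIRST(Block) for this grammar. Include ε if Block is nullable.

{ (, ), /, ;, num }

From Block → Tail / num: Tail nullable, take FIRST(Tail) ∪ {/} = { (, / }.
From Block → Type: add FIRST(Type) = { / }.
From Block → Call ( ;: Call nullable, take FIRST(Call) ∪ {(} = { (, ), ;, num }.
Union: FIRST(Block) = { (, ), /, ;, num }.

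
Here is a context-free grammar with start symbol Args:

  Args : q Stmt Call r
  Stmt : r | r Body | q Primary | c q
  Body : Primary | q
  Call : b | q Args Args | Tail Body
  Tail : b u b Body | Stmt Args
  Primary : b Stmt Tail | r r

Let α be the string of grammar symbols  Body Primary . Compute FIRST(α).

Add FIRST(Body) = { b, q, r }; Body is not nullable, stop.

{ b, q, r }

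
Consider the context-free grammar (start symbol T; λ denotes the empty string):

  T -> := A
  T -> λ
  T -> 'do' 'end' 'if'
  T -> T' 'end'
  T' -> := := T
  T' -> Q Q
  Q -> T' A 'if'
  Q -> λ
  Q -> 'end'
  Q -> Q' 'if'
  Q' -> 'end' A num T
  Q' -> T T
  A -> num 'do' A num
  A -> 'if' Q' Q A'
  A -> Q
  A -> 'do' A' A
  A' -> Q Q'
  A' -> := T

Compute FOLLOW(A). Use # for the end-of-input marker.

{ #, 'do', 'end', 'if', :=, num }

In T -> := A: A is at the end, add FOLLOW(T) = { #, 'do', 'end', 'if', :=, num }.
In Q -> T' A 'if': add FIRST('if') = { 'if' }.
In Q' -> 'end' A num T: add FIRST(num T) = { num }.
In A -> num 'do' A num: add FIRST(num) = { num }.
In A -> 'do' A' A: A is at the end, add FOLLOW(A) = { #, 'do', 'end', 'if', :=, num }.
Union: FOLLOW(A) = { #, 'do', 'end', 'if', :=, num }.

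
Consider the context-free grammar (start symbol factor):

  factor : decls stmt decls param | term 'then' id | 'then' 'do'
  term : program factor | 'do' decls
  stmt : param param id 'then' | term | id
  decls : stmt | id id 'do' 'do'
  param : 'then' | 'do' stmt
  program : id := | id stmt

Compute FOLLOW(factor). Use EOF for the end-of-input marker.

{ EOF, 'do', 'then', id }

factor is the start symbol, so EOF ∈ FOLLOW(factor).
In term : program factor: factor is at the end, add FOLLOW(term) = { EOF, 'do', 'then', id }.
Union: FOLLOW(factor) = { EOF, 'do', 'then', id }.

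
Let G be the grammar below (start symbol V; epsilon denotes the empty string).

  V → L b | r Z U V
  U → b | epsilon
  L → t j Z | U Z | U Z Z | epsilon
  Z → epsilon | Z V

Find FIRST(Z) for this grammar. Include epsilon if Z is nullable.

Z → epsilon contributes epsilon.
From Z → Z V: Z nullable, take FIRST(Z) ∪ FIRST(V) = { b, r, t }.
Union: FIRST(Z) = { b, r, t, epsilon }.

{ b, r, t, epsilon }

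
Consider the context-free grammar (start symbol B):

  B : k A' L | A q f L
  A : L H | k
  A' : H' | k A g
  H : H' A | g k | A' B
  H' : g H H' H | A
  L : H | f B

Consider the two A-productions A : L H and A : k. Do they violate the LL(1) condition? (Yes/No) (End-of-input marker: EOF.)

FIRST(L H) = { f, g, k } and FIRST(k) = { k }.
Both contain k, so the two alternatives are not disjoint — LL(1) conflict.

Yes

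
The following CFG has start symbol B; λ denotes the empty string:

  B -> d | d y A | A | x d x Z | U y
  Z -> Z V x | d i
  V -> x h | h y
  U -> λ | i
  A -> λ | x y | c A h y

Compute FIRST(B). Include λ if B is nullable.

{ c, d, i, x, y, λ }

B -> d contributes {d}.
B -> d y A contributes {d}.
From B -> A: add FIRST(A) = { c, x, λ } (including λ since A is nullable).
B -> x d x Z contributes {x}.
From B -> U y: U nullable, take FIRST(U) ∪ {y} = { i, y }.
Union: FIRST(B) = { c, d, i, x, y, λ }.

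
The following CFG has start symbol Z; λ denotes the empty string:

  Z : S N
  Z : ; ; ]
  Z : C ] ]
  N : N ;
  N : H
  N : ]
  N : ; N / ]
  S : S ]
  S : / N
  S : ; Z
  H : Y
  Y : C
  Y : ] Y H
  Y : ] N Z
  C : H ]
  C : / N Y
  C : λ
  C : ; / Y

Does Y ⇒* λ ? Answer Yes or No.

Y : C and each of C is nullable, so Y ⇒* λ.

Yes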